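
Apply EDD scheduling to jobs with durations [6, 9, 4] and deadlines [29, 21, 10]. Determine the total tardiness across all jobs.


Sort by due date (EDD order): [(4, 10), (9, 21), (6, 29)]
Compute completion times and tardiness:
  Job 1: p=4, d=10, C=4, tardiness=max(0,4-10)=0
  Job 2: p=9, d=21, C=13, tardiness=max(0,13-21)=0
  Job 3: p=6, d=29, C=19, tardiness=max(0,19-29)=0
Total tardiness = 0

0


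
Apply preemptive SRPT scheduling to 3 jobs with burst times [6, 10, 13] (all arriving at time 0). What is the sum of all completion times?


Since all jobs arrive at t=0, SRPT equals SPT ordering.
SPT order: [6, 10, 13]
Completion times:
  Job 1: p=6, C=6
  Job 2: p=10, C=16
  Job 3: p=13, C=29
Total completion time = 6 + 16 + 29 = 51

51


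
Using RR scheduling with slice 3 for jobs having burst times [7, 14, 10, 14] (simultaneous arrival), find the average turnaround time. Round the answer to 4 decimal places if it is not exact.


Time quantum = 3
Execution trace:
  J1 runs 3 units, time = 3
  J2 runs 3 units, time = 6
  J3 runs 3 units, time = 9
  J4 runs 3 units, time = 12
  J1 runs 3 units, time = 15
  J2 runs 3 units, time = 18
  J3 runs 3 units, time = 21
  J4 runs 3 units, time = 24
  J1 runs 1 units, time = 25
  J2 runs 3 units, time = 28
  J3 runs 3 units, time = 31
  J4 runs 3 units, time = 34
  J2 runs 3 units, time = 37
  J3 runs 1 units, time = 38
  J4 runs 3 units, time = 41
  J2 runs 2 units, time = 43
  J4 runs 2 units, time = 45
Finish times: [25, 43, 38, 45]
Average turnaround = 151/4 = 37.75

37.75


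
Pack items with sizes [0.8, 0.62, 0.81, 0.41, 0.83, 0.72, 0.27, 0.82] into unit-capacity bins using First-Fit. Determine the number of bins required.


Place items sequentially using First-Fit:
  Item 0.8 -> new Bin 1
  Item 0.62 -> new Bin 2
  Item 0.81 -> new Bin 3
  Item 0.41 -> new Bin 4
  Item 0.83 -> new Bin 5
  Item 0.72 -> new Bin 6
  Item 0.27 -> Bin 2 (now 0.89)
  Item 0.82 -> new Bin 7
Total bins used = 7

7


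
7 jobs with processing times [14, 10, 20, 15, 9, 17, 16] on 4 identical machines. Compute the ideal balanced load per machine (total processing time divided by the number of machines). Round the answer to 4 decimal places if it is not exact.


Total processing time = 14 + 10 + 20 + 15 + 9 + 17 + 16 = 101
Number of machines = 4
Ideal balanced load = 101 / 4 = 25.25

25.25


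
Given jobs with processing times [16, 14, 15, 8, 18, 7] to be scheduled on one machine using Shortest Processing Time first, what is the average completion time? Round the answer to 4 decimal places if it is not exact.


Sort jobs by processing time (SPT order): [7, 8, 14, 15, 16, 18]
Compute completion times sequentially:
  Job 1: processing = 7, completes at 7
  Job 2: processing = 8, completes at 15
  Job 3: processing = 14, completes at 29
  Job 4: processing = 15, completes at 44
  Job 5: processing = 16, completes at 60
  Job 6: processing = 18, completes at 78
Sum of completion times = 233
Average completion time = 233/6 = 38.8333

38.8333


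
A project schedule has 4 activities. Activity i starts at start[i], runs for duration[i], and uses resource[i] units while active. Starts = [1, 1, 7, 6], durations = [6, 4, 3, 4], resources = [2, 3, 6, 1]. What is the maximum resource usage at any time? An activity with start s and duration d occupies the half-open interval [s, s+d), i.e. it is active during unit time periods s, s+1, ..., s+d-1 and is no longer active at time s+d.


Each activity i is active on [start_i, start_i + duration_i).
Compute total resource usage per time slot:
  t=0: active resources = [], total = 0
  t=1: active resources = [2, 3], total = 5
  t=2: active resources = [2, 3], total = 5
  t=3: active resources = [2, 3], total = 5
  t=4: active resources = [2, 3], total = 5
  t=5: active resources = [2], total = 2
  t=6: active resources = [2, 1], total = 3
  t=7: active resources = [6, 1], total = 7
  t=8: active resources = [6, 1], total = 7
  t=9: active resources = [6, 1], total = 7
Peak resource demand = 7

7


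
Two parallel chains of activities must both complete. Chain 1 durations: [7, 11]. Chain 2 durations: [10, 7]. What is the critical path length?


Path A total = 7 + 11 = 18
Path B total = 10 + 7 = 17
Critical path = longest path = max(18, 17) = 18

18


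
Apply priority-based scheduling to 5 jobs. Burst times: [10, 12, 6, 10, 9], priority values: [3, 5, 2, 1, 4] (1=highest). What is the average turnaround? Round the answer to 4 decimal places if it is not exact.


Sort by priority (ascending = highest first):
Order: [(1, 10), (2, 6), (3, 10), (4, 9), (5, 12)]
Completion times:
  Priority 1, burst=10, C=10
  Priority 2, burst=6, C=16
  Priority 3, burst=10, C=26
  Priority 4, burst=9, C=35
  Priority 5, burst=12, C=47
Average turnaround = 134/5 = 26.8

26.8


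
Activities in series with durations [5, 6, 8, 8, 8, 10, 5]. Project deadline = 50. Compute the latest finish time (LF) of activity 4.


LF(activity 4) = deadline - sum of successor durations
Successors: activities 5 through 7 with durations [8, 10, 5]
Sum of successor durations = 23
LF = 50 - 23 = 27

27


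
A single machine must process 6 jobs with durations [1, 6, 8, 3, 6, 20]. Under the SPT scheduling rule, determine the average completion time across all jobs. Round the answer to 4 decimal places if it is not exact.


Sort jobs by processing time (SPT order): [1, 3, 6, 6, 8, 20]
Compute completion times sequentially:
  Job 1: processing = 1, completes at 1
  Job 2: processing = 3, completes at 4
  Job 3: processing = 6, completes at 10
  Job 4: processing = 6, completes at 16
  Job 5: processing = 8, completes at 24
  Job 6: processing = 20, completes at 44
Sum of completion times = 99
Average completion time = 99/6 = 16.5

16.5


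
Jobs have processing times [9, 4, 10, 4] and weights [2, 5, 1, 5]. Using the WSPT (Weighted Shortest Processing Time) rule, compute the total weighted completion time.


Compute p/w ratios and sort ascending (WSPT): [(4, 5), (4, 5), (9, 2), (10, 1)]
Compute weighted completion times:
  Job (p=4,w=5): C=4, w*C=5*4=20
  Job (p=4,w=5): C=8, w*C=5*8=40
  Job (p=9,w=2): C=17, w*C=2*17=34
  Job (p=10,w=1): C=27, w*C=1*27=27
Total weighted completion time = 121

121


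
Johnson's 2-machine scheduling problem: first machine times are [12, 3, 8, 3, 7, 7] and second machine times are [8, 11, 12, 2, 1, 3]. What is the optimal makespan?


Apply Johnson's rule:
  Group 1 (a <= b): [(2, 3, 11), (3, 8, 12)]
  Group 2 (a > b): [(1, 12, 8), (6, 7, 3), (4, 3, 2), (5, 7, 1)]
Optimal job order: [2, 3, 1, 6, 4, 5]
Schedule:
  Job 2: M1 done at 3, M2 done at 14
  Job 3: M1 done at 11, M2 done at 26
  Job 1: M1 done at 23, M2 done at 34
  Job 6: M1 done at 30, M2 done at 37
  Job 4: M1 done at 33, M2 done at 39
  Job 5: M1 done at 40, M2 done at 41
Makespan = 41

41


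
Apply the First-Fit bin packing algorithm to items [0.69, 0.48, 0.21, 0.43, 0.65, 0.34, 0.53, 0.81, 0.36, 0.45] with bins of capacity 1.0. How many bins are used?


Place items sequentially using First-Fit:
  Item 0.69 -> new Bin 1
  Item 0.48 -> new Bin 2
  Item 0.21 -> Bin 1 (now 0.9)
  Item 0.43 -> Bin 2 (now 0.91)
  Item 0.65 -> new Bin 3
  Item 0.34 -> Bin 3 (now 0.99)
  Item 0.53 -> new Bin 4
  Item 0.81 -> new Bin 5
  Item 0.36 -> Bin 4 (now 0.89)
  Item 0.45 -> new Bin 6
Total bins used = 6

6


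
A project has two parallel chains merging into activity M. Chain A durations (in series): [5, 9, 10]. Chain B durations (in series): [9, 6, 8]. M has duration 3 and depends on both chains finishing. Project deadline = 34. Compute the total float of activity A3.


Forward pass: ES(A3) = sum of predecessors on chain A = 14
EF = ES + duration = 14 + 10 = 24
Backward pass: LF(M) = deadline = 34; LS(M) = 34 - 3 = 31
LF(A3) = LS(M) - sum(successors on chain A) = 31 - 0 = 31
LS = LF - duration = 31 - 10 = 21
Total float = LS - ES = 21 - 14 = 7

7


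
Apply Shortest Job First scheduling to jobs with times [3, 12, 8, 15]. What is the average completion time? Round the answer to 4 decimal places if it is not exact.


SJF order (ascending): [3, 8, 12, 15]
Completion times:
  Job 1: burst=3, C=3
  Job 2: burst=8, C=11
  Job 3: burst=12, C=23
  Job 4: burst=15, C=38
Average completion = 75/4 = 18.75

18.75


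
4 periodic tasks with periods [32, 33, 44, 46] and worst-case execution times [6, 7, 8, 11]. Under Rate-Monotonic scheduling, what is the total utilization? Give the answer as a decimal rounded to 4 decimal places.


Compute individual utilizations (exact fractions):
  Task 1: C/T = 6/32 = 3/16 (approx. 0.1875)
  Task 2: C/T = 7/33 (approx. 0.2121)
  Task 3: C/T = 8/44 = 2/11 (approx. 0.1818)
  Task 4: C/T = 11/46 (approx. 0.2391)
Total utilization U = 3/16 + 7/33 + 2/11 + 11/46 = 9965/12144
Rounded to 4 decimal places: U = 0.8206
RM (Liu & Layland) bound for 4 tasks = 0.756828; compare with U = 9965/12144 (approx. 0.820570)
bound < U <= 1, so the RM sufficient condition is not met (inconclusive; an exact test such as response-time analysis is needed).

0.8206


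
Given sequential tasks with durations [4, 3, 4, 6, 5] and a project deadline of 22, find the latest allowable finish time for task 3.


LF(activity 3) = deadline - sum of successor durations
Successors: activities 4 through 5 with durations [6, 5]
Sum of successor durations = 11
LF = 22 - 11 = 11

11


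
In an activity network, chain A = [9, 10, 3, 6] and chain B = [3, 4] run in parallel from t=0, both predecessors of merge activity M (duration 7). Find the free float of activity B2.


ES(B2) = sum of predecessors on chain B = 3
EF(B2) = ES + duration = 3 + 4 = 7
Successor of B2 is M. ES(M) = max(sum(A), sum(B)) = max(28, 7) = 28
Free float = ES(successor) - EF(current) = 28 - 7 = 21

21


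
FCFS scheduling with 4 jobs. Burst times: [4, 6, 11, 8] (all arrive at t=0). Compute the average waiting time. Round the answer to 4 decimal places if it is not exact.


FCFS order (as given): [4, 6, 11, 8]
Waiting times:
  Job 1: wait = 0
  Job 2: wait = 4
  Job 3: wait = 10
  Job 4: wait = 21
Sum of waiting times = 35
Average waiting time = 35/4 = 8.75

8.75


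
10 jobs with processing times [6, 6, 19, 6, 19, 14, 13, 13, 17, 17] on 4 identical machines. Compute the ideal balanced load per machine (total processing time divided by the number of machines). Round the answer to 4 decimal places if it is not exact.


Total processing time = 6 + 6 + 19 + 6 + 19 + 14 + 13 + 13 + 17 + 17 = 130
Number of machines = 4
Ideal balanced load = 130 / 4 = 32.5

32.5


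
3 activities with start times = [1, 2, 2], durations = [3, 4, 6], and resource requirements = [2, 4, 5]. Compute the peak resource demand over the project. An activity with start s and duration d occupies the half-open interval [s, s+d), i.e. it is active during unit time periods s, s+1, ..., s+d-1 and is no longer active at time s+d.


Each activity i is active on [start_i, start_i + duration_i).
Compute total resource usage per time slot:
  t=0: active resources = [], total = 0
  t=1: active resources = [2], total = 2
  t=2: active resources = [2, 4, 5], total = 11
  t=3: active resources = [2, 4, 5], total = 11
  t=4: active resources = [4, 5], total = 9
  t=5: active resources = [4, 5], total = 9
  t=6: active resources = [5], total = 5
  t=7: active resources = [5], total = 5
Peak resource demand = 11

11


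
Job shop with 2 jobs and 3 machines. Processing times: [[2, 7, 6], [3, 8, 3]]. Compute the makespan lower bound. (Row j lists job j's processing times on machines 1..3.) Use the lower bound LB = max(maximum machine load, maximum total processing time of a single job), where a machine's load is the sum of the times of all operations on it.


Machine loads:
  Machine 1: 2 + 3 = 5
  Machine 2: 7 + 8 = 15
  Machine 3: 6 + 3 = 9
Max machine load = 15
Job totals:
  Job 1: 15
  Job 2: 14
Max job total = 15
Lower bound = max(15, 15) = 15

15


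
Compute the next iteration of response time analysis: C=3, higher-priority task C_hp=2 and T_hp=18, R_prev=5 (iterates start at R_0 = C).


R_next = C + ceil(R_prev / T_hp) * C_hp
ceil(5 / 18) = ceil(0.2778) = 1
Interference = 1 * 2 = 2
R_next = 3 + 2 = 5
R_next = R_prev, so the iteration has converged (response time = 5).

5


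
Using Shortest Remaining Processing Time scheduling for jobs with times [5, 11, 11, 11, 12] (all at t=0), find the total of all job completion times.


Since all jobs arrive at t=0, SRPT equals SPT ordering.
SPT order: [5, 11, 11, 11, 12]
Completion times:
  Job 1: p=5, C=5
  Job 2: p=11, C=16
  Job 3: p=11, C=27
  Job 4: p=11, C=38
  Job 5: p=12, C=50
Total completion time = 5 + 16 + 27 + 38 + 50 = 136

136


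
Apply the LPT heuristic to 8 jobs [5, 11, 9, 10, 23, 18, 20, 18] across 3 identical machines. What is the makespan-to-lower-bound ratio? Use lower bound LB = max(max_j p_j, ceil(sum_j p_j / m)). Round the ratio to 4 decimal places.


LPT order: [23, 20, 18, 18, 11, 10, 9, 5]
Machine loads after assignment: [38, 40, 36]
LPT makespan = 40
Lower bound = max(max_job, ceil(total/3)) = max(23, 38) = 38
Ratio = 40 / 38 = 1.0526

1.0526


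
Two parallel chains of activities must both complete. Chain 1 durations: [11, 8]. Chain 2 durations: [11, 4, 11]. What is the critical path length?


Path A total = 11 + 8 = 19
Path B total = 11 + 4 + 11 = 26
Critical path = longest path = max(19, 26) = 26

26


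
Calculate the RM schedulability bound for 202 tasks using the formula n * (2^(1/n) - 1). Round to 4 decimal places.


Compute 2^(1/202) = 1.0034373158
Subtract 1: 1.0034373158 - 1 = 0.0034373158
Multiply by n: 202 * 0.0034373158 = 0.6943377916
Round to 4 dp: 0.6943

0.6943


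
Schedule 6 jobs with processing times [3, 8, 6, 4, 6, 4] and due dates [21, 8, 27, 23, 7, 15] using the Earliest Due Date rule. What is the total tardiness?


Sort by due date (EDD order): [(6, 7), (8, 8), (4, 15), (3, 21), (4, 23), (6, 27)]
Compute completion times and tardiness:
  Job 1: p=6, d=7, C=6, tardiness=max(0,6-7)=0
  Job 2: p=8, d=8, C=14, tardiness=max(0,14-8)=6
  Job 3: p=4, d=15, C=18, tardiness=max(0,18-15)=3
  Job 4: p=3, d=21, C=21, tardiness=max(0,21-21)=0
  Job 5: p=4, d=23, C=25, tardiness=max(0,25-23)=2
  Job 6: p=6, d=27, C=31, tardiness=max(0,31-27)=4
Total tardiness = 15

15


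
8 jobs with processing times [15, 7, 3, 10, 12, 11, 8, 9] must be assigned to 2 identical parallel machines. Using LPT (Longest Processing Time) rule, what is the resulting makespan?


Sort jobs in decreasing order (LPT): [15, 12, 11, 10, 9, 8, 7, 3]
Assign each job to the least loaded machine:
  Machine 1: jobs [15, 10, 8, 3], load = 36
  Machine 2: jobs [12, 11, 9, 7], load = 39
Makespan = max load = 39

39


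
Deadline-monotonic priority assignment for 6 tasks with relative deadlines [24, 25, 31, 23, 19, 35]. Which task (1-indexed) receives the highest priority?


Sort tasks by relative deadline (ascending):
  Task 5: deadline = 19
  Task 4: deadline = 23
  Task 1: deadline = 24
  Task 2: deadline = 25
  Task 3: deadline = 31
  Task 6: deadline = 35
Priority order (highest first): [5, 4, 1, 2, 3, 6]
Highest priority task = 5

5


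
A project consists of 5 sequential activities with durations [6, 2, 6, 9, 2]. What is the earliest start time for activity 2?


Activity 2 starts after activities 1 through 1 complete.
Predecessor durations: [6]
ES = 6 = 6

6


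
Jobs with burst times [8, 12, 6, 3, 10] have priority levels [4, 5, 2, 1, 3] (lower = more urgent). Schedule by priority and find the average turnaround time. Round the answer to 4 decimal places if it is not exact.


Sort by priority (ascending = highest first):
Order: [(1, 3), (2, 6), (3, 10), (4, 8), (5, 12)]
Completion times:
  Priority 1, burst=3, C=3
  Priority 2, burst=6, C=9
  Priority 3, burst=10, C=19
  Priority 4, burst=8, C=27
  Priority 5, burst=12, C=39
Average turnaround = 97/5 = 19.4

19.4


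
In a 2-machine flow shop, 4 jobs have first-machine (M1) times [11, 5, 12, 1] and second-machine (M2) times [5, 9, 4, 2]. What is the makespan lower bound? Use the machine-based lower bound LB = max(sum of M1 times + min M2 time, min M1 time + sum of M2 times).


LB1 = sum(M1 times) + min(M2 times) = 29 + 2 = 31
LB2 = min(M1 times) + sum(M2 times) = 1 + 20 = 21
Lower bound = max(LB1, LB2) = max(31, 21) = 31

31


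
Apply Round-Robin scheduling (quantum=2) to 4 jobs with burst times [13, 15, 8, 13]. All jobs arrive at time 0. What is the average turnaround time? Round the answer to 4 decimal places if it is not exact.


Time quantum = 2
Execution trace:
  J1 runs 2 units, time = 2
  J2 runs 2 units, time = 4
  J3 runs 2 units, time = 6
  J4 runs 2 units, time = 8
  J1 runs 2 units, time = 10
  J2 runs 2 units, time = 12
  J3 runs 2 units, time = 14
  J4 runs 2 units, time = 16
  J1 runs 2 units, time = 18
  J2 runs 2 units, time = 20
  J3 runs 2 units, time = 22
  J4 runs 2 units, time = 24
  J1 runs 2 units, time = 26
  J2 runs 2 units, time = 28
  J3 runs 2 units, time = 30
  J4 runs 2 units, time = 32
  J1 runs 2 units, time = 34
  J2 runs 2 units, time = 36
  J4 runs 2 units, time = 38
  J1 runs 2 units, time = 40
  J2 runs 2 units, time = 42
  J4 runs 2 units, time = 44
  J1 runs 1 units, time = 45
  J2 runs 2 units, time = 47
  J4 runs 1 units, time = 48
  J2 runs 1 units, time = 49
Finish times: [45, 49, 30, 48]
Average turnaround = 172/4 = 43.0

43.0


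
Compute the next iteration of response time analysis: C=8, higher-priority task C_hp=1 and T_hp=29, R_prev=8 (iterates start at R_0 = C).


R_next = C + ceil(R_prev / T_hp) * C_hp
ceil(8 / 29) = ceil(0.2759) = 1
Interference = 1 * 1 = 1
R_next = 8 + 1 = 9

9


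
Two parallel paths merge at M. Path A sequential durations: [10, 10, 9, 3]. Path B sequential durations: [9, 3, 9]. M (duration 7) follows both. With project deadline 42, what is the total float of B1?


Forward pass: ES(B1) = sum of predecessors on chain B = 0
EF = ES + duration = 0 + 9 = 9
Backward pass: LF(M) = deadline = 42; LS(M) = 42 - 7 = 35
LF(B1) = LS(M) - sum(successors on chain B) = 35 - 12 = 23
LS = LF - duration = 23 - 9 = 14
Total float = LS - ES = 14 - 0 = 14

14


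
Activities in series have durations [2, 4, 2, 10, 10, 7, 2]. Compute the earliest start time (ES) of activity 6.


Activity 6 starts after activities 1 through 5 complete.
Predecessor durations: [2, 4, 2, 10, 10]
ES = 2 + 4 + 2 + 10 + 10 = 28

28


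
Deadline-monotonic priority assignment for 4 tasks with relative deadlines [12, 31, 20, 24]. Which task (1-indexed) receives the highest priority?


Sort tasks by relative deadline (ascending):
  Task 1: deadline = 12
  Task 3: deadline = 20
  Task 4: deadline = 24
  Task 2: deadline = 31
Priority order (highest first): [1, 3, 4, 2]
Highest priority task = 1

1


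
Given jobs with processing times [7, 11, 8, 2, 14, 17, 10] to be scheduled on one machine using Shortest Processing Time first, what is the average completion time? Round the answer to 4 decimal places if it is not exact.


Sort jobs by processing time (SPT order): [2, 7, 8, 10, 11, 14, 17]
Compute completion times sequentially:
  Job 1: processing = 2, completes at 2
  Job 2: processing = 7, completes at 9
  Job 3: processing = 8, completes at 17
  Job 4: processing = 10, completes at 27
  Job 5: processing = 11, completes at 38
  Job 6: processing = 14, completes at 52
  Job 7: processing = 17, completes at 69
Sum of completion times = 214
Average completion time = 214/7 = 30.5714

30.5714


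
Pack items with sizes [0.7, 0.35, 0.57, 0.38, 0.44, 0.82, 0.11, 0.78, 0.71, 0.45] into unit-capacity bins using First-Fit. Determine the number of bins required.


Place items sequentially using First-Fit:
  Item 0.7 -> new Bin 1
  Item 0.35 -> new Bin 2
  Item 0.57 -> Bin 2 (now 0.92)
  Item 0.38 -> new Bin 3
  Item 0.44 -> Bin 3 (now 0.82)
  Item 0.82 -> new Bin 4
  Item 0.11 -> Bin 1 (now 0.81)
  Item 0.78 -> new Bin 5
  Item 0.71 -> new Bin 6
  Item 0.45 -> new Bin 7
Total bins used = 7

7


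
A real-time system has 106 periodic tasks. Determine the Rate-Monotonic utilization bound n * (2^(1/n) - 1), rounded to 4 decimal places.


Compute 2^(1/106) = 1.0065605511
Subtract 1: 1.0065605511 - 1 = 0.0065605511
Multiply by n: 106 * 0.0065605511 = 0.6954184166
Round to 4 dp: 0.6954

0.6954


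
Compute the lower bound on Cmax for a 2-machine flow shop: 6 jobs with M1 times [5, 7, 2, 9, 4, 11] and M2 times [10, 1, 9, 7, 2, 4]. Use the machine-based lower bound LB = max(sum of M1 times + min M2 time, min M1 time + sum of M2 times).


LB1 = sum(M1 times) + min(M2 times) = 38 + 1 = 39
LB2 = min(M1 times) + sum(M2 times) = 2 + 33 = 35
Lower bound = max(LB1, LB2) = max(39, 35) = 39

39


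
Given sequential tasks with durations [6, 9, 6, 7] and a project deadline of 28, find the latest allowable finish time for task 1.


LF(activity 1) = deadline - sum of successor durations
Successors: activities 2 through 4 with durations [9, 6, 7]
Sum of successor durations = 22
LF = 28 - 22 = 6

6


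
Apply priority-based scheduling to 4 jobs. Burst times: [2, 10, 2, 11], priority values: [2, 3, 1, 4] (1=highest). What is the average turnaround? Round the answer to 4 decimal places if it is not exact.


Sort by priority (ascending = highest first):
Order: [(1, 2), (2, 2), (3, 10), (4, 11)]
Completion times:
  Priority 1, burst=2, C=2
  Priority 2, burst=2, C=4
  Priority 3, burst=10, C=14
  Priority 4, burst=11, C=25
Average turnaround = 45/4 = 11.25

11.25


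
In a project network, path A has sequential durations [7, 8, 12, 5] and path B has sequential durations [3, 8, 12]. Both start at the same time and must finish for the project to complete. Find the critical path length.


Path A total = 7 + 8 + 12 + 5 = 32
Path B total = 3 + 8 + 12 = 23
Critical path = longest path = max(32, 23) = 32

32


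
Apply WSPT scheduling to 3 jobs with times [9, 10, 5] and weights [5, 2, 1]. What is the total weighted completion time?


Compute p/w ratios and sort ascending (WSPT): [(9, 5), (10, 2), (5, 1)]
Compute weighted completion times:
  Job (p=9,w=5): C=9, w*C=5*9=45
  Job (p=10,w=2): C=19, w*C=2*19=38
  Job (p=5,w=1): C=24, w*C=1*24=24
Total weighted completion time = 107

107


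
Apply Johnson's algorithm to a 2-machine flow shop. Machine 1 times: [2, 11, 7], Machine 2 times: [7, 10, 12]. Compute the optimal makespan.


Apply Johnson's rule:
  Group 1 (a <= b): [(1, 2, 7), (3, 7, 12)]
  Group 2 (a > b): [(2, 11, 10)]
Optimal job order: [1, 3, 2]
Schedule:
  Job 1: M1 done at 2, M2 done at 9
  Job 3: M1 done at 9, M2 done at 21
  Job 2: M1 done at 20, M2 done at 31
Makespan = 31

31


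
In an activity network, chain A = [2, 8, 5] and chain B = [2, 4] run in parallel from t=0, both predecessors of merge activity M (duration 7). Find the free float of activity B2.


ES(B2) = sum of predecessors on chain B = 2
EF(B2) = ES + duration = 2 + 4 = 6
Successor of B2 is M. ES(M) = max(sum(A), sum(B)) = max(15, 6) = 15
Free float = ES(successor) - EF(current) = 15 - 6 = 9

9


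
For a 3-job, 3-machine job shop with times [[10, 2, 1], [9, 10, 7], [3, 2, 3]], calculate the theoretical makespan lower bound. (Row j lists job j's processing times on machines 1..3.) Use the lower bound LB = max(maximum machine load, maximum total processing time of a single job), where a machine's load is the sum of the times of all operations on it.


Machine loads:
  Machine 1: 10 + 9 + 3 = 22
  Machine 2: 2 + 10 + 2 = 14
  Machine 3: 1 + 7 + 3 = 11
Max machine load = 22
Job totals:
  Job 1: 13
  Job 2: 26
  Job 3: 8
Max job total = 26
Lower bound = max(22, 26) = 26

26


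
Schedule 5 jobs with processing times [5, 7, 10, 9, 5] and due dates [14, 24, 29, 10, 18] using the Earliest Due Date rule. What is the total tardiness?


Sort by due date (EDD order): [(9, 10), (5, 14), (5, 18), (7, 24), (10, 29)]
Compute completion times and tardiness:
  Job 1: p=9, d=10, C=9, tardiness=max(0,9-10)=0
  Job 2: p=5, d=14, C=14, tardiness=max(0,14-14)=0
  Job 3: p=5, d=18, C=19, tardiness=max(0,19-18)=1
  Job 4: p=7, d=24, C=26, tardiness=max(0,26-24)=2
  Job 5: p=10, d=29, C=36, tardiness=max(0,36-29)=7
Total tardiness = 10

10


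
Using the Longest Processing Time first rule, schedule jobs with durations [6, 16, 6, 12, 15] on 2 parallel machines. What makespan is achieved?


Sort jobs in decreasing order (LPT): [16, 15, 12, 6, 6]
Assign each job to the least loaded machine:
  Machine 1: jobs [16, 6, 6], load = 28
  Machine 2: jobs [15, 12], load = 27
Makespan = max load = 28

28


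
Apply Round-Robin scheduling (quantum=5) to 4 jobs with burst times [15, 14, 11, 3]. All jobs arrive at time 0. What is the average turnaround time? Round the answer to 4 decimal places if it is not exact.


Time quantum = 5
Execution trace:
  J1 runs 5 units, time = 5
  J2 runs 5 units, time = 10
  J3 runs 5 units, time = 15
  J4 runs 3 units, time = 18
  J1 runs 5 units, time = 23
  J2 runs 5 units, time = 28
  J3 runs 5 units, time = 33
  J1 runs 5 units, time = 38
  J2 runs 4 units, time = 42
  J3 runs 1 units, time = 43
Finish times: [38, 42, 43, 18]
Average turnaround = 141/4 = 35.25

35.25


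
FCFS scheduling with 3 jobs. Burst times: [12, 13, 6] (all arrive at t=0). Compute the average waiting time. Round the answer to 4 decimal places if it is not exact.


FCFS order (as given): [12, 13, 6]
Waiting times:
  Job 1: wait = 0
  Job 2: wait = 12
  Job 3: wait = 25
Sum of waiting times = 37
Average waiting time = 37/3 = 12.3333

12.3333


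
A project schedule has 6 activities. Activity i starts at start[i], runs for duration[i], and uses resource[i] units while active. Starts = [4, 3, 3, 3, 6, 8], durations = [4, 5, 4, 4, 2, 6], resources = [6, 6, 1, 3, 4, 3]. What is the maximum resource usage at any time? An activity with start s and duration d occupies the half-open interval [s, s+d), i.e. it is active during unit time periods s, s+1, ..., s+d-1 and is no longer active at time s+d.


Each activity i is active on [start_i, start_i + duration_i).
Compute total resource usage per time slot:
  t=0: active resources = [], total = 0
  t=1: active resources = [], total = 0
  t=2: active resources = [], total = 0
  t=3: active resources = [6, 1, 3], total = 10
  t=4: active resources = [6, 6, 1, 3], total = 16
  t=5: active resources = [6, 6, 1, 3], total = 16
  t=6: active resources = [6, 6, 1, 3, 4], total = 20
  t=7: active resources = [6, 6, 4], total = 16
  t=8: active resources = [3], total = 3
  t=9: active resources = [3], total = 3
  t=10: active resources = [3], total = 3
  t=11: active resources = [3], total = 3
  t=12: active resources = [3], total = 3
  t=13: active resources = [3], total = 3
Peak resource demand = 20

20


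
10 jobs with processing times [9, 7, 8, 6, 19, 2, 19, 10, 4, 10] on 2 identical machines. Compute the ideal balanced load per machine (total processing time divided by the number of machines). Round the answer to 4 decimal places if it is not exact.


Total processing time = 9 + 7 + 8 + 6 + 19 + 2 + 19 + 10 + 4 + 10 = 94
Number of machines = 2
Ideal balanced load = 94 / 2 = 47.0

47.0


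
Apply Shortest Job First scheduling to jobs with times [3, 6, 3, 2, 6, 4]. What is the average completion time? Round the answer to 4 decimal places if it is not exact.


SJF order (ascending): [2, 3, 3, 4, 6, 6]
Completion times:
  Job 1: burst=2, C=2
  Job 2: burst=3, C=5
  Job 3: burst=3, C=8
  Job 4: burst=4, C=12
  Job 5: burst=6, C=18
  Job 6: burst=6, C=24
Average completion = 69/6 = 11.5

11.5


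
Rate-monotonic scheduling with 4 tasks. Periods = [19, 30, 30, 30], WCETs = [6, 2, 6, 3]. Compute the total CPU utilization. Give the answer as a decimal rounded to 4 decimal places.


Compute individual utilizations (exact fractions):
  Task 1: C/T = 6/19 (approx. 0.3158)
  Task 2: C/T = 2/30 = 1/15 (approx. 0.0667)
  Task 3: C/T = 6/30 = 1/5 (approx. 0.2)
  Task 4: C/T = 3/30 = 1/10 (approx. 0.1)
Total utilization U = 6/19 + 1/15 + 1/5 + 1/10 = 389/570
Rounded to 4 decimal places: U = 0.6825
RM (Liu & Layland) bound for 4 tasks = 0.756828; compare with U = 389/570 (approx. 0.682456)
U <= bound, so schedulable by RM sufficient condition.

0.6825


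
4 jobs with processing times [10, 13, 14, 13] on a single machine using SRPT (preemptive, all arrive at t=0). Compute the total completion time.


Since all jobs arrive at t=0, SRPT equals SPT ordering.
SPT order: [10, 13, 13, 14]
Completion times:
  Job 1: p=10, C=10
  Job 2: p=13, C=23
  Job 3: p=13, C=36
  Job 4: p=14, C=50
Total completion time = 10 + 23 + 36 + 50 = 119

119


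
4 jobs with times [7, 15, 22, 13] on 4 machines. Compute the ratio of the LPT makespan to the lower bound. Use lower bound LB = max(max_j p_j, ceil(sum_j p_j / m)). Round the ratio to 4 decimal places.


LPT order: [22, 15, 13, 7]
Machine loads after assignment: [22, 15, 13, 7]
LPT makespan = 22
Lower bound = max(max_job, ceil(total/4)) = max(22, 15) = 22
Ratio = 22 / 22 = 1.0

1.0


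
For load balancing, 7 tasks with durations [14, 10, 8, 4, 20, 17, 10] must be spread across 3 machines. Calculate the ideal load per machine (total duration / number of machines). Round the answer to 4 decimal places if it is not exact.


Total processing time = 14 + 10 + 8 + 4 + 20 + 17 + 10 = 83
Number of machines = 3
Ideal balanced load = 83 / 3 = 27.6667

27.6667


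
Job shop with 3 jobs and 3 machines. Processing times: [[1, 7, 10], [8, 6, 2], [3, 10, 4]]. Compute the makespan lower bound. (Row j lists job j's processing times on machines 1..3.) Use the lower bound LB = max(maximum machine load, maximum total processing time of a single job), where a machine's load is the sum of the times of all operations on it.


Machine loads:
  Machine 1: 1 + 8 + 3 = 12
  Machine 2: 7 + 6 + 10 = 23
  Machine 3: 10 + 2 + 4 = 16
Max machine load = 23
Job totals:
  Job 1: 18
  Job 2: 16
  Job 3: 17
Max job total = 18
Lower bound = max(23, 18) = 23

23


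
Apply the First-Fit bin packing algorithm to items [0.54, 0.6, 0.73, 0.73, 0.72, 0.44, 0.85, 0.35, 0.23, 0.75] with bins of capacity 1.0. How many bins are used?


Place items sequentially using First-Fit:
  Item 0.54 -> new Bin 1
  Item 0.6 -> new Bin 2
  Item 0.73 -> new Bin 3
  Item 0.73 -> new Bin 4
  Item 0.72 -> new Bin 5
  Item 0.44 -> Bin 1 (now 0.98)
  Item 0.85 -> new Bin 6
  Item 0.35 -> Bin 2 (now 0.95)
  Item 0.23 -> Bin 3 (now 0.96)
  Item 0.75 -> new Bin 7
Total bins used = 7

7


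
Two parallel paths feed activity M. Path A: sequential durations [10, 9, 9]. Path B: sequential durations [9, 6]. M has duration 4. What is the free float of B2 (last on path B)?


ES(B2) = sum of predecessors on chain B = 9
EF(B2) = ES + duration = 9 + 6 = 15
Successor of B2 is M. ES(M) = max(sum(A), sum(B)) = max(28, 15) = 28
Free float = ES(successor) - EF(current) = 28 - 15 = 13

13


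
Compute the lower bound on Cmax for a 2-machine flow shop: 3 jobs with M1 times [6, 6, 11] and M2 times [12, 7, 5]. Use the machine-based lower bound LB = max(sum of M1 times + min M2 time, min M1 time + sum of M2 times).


LB1 = sum(M1 times) + min(M2 times) = 23 + 5 = 28
LB2 = min(M1 times) + sum(M2 times) = 6 + 24 = 30
Lower bound = max(LB1, LB2) = max(28, 30) = 30

30


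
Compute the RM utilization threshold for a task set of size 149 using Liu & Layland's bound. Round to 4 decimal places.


Compute 2^(1/149) = 1.0046628318
Subtract 1: 1.0046628318 - 1 = 0.0046628318
Multiply by n: 149 * 0.0046628318 = 0.6947619382
Round to 4 dp: 0.6948

0.6948


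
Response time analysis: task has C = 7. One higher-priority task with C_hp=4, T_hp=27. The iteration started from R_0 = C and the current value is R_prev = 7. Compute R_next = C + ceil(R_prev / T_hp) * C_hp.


R_next = C + ceil(R_prev / T_hp) * C_hp
ceil(7 / 27) = ceil(0.2593) = 1
Interference = 1 * 4 = 4
R_next = 7 + 4 = 11

11


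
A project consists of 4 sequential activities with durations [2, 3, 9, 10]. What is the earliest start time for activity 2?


Activity 2 starts after activities 1 through 1 complete.
Predecessor durations: [2]
ES = 2 = 2

2


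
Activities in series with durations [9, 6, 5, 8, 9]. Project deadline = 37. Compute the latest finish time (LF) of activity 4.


LF(activity 4) = deadline - sum of successor durations
Successors: activities 5 through 5 with durations [9]
Sum of successor durations = 9
LF = 37 - 9 = 28

28


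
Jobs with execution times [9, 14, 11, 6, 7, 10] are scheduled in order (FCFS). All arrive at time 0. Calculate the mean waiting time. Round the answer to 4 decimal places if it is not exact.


FCFS order (as given): [9, 14, 11, 6, 7, 10]
Waiting times:
  Job 1: wait = 0
  Job 2: wait = 9
  Job 3: wait = 23
  Job 4: wait = 34
  Job 5: wait = 40
  Job 6: wait = 47
Sum of waiting times = 153
Average waiting time = 153/6 = 25.5

25.5


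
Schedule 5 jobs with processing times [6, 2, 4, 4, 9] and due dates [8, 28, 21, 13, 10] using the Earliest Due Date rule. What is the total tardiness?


Sort by due date (EDD order): [(6, 8), (9, 10), (4, 13), (4, 21), (2, 28)]
Compute completion times and tardiness:
  Job 1: p=6, d=8, C=6, tardiness=max(0,6-8)=0
  Job 2: p=9, d=10, C=15, tardiness=max(0,15-10)=5
  Job 3: p=4, d=13, C=19, tardiness=max(0,19-13)=6
  Job 4: p=4, d=21, C=23, tardiness=max(0,23-21)=2
  Job 5: p=2, d=28, C=25, tardiness=max(0,25-28)=0
Total tardiness = 13

13


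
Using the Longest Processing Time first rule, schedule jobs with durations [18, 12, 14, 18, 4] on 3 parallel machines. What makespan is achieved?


Sort jobs in decreasing order (LPT): [18, 18, 14, 12, 4]
Assign each job to the least loaded machine:
  Machine 1: jobs [18, 4], load = 22
  Machine 2: jobs [18], load = 18
  Machine 3: jobs [14, 12], load = 26
Makespan = max load = 26

26


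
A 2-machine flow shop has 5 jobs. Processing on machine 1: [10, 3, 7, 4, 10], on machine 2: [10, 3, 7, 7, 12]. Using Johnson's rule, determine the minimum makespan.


Apply Johnson's rule:
  Group 1 (a <= b): [(2, 3, 3), (4, 4, 7), (3, 7, 7), (1, 10, 10), (5, 10, 12)]
  Group 2 (a > b): []
Optimal job order: [2, 4, 3, 1, 5]
Schedule:
  Job 2: M1 done at 3, M2 done at 6
  Job 4: M1 done at 7, M2 done at 14
  Job 3: M1 done at 14, M2 done at 21
  Job 1: M1 done at 24, M2 done at 34
  Job 5: M1 done at 34, M2 done at 46
Makespan = 46

46


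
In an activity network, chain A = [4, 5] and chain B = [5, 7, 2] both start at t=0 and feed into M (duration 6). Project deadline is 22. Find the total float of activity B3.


Forward pass: ES(B3) = sum of predecessors on chain B = 12
EF = ES + duration = 12 + 2 = 14
Backward pass: LF(M) = deadline = 22; LS(M) = 22 - 6 = 16
LF(B3) = LS(M) - sum(successors on chain B) = 16 - 0 = 16
LS = LF - duration = 16 - 2 = 14
Total float = LS - ES = 14 - 12 = 2

2


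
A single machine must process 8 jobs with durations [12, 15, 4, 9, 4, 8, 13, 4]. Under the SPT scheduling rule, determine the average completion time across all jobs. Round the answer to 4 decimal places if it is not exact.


Sort jobs by processing time (SPT order): [4, 4, 4, 8, 9, 12, 13, 15]
Compute completion times sequentially:
  Job 1: processing = 4, completes at 4
  Job 2: processing = 4, completes at 8
  Job 3: processing = 4, completes at 12
  Job 4: processing = 8, completes at 20
  Job 5: processing = 9, completes at 29
  Job 6: processing = 12, completes at 41
  Job 7: processing = 13, completes at 54
  Job 8: processing = 15, completes at 69
Sum of completion times = 237
Average completion time = 237/8 = 29.625

29.625


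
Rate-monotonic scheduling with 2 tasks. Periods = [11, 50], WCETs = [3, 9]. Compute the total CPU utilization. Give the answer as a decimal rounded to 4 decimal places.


Compute individual utilizations (exact fractions):
  Task 1: C/T = 3/11 (approx. 0.2727)
  Task 2: C/T = 9/50 (approx. 0.18)
Total utilization U = 3/11 + 9/50 = 249/550
Rounded to 4 decimal places: U = 0.4527
RM (Liu & Layland) bound for 2 tasks = 0.828427; compare with U = 249/550 (approx. 0.452727)
U <= bound, so schedulable by RM sufficient condition.

0.4527


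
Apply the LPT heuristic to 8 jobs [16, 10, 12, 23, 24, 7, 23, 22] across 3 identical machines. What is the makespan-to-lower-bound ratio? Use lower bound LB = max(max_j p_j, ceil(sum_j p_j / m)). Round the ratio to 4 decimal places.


LPT order: [24, 23, 23, 22, 16, 12, 10, 7]
Machine loads after assignment: [46, 45, 46]
LPT makespan = 46
Lower bound = max(max_job, ceil(total/3)) = max(24, 46) = 46
Ratio = 46 / 46 = 1.0

1.0


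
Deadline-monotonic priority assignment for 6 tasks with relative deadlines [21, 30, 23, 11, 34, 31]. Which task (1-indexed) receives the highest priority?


Sort tasks by relative deadline (ascending):
  Task 4: deadline = 11
  Task 1: deadline = 21
  Task 3: deadline = 23
  Task 2: deadline = 30
  Task 6: deadline = 31
  Task 5: deadline = 34
Priority order (highest first): [4, 1, 3, 2, 6, 5]
Highest priority task = 4

4


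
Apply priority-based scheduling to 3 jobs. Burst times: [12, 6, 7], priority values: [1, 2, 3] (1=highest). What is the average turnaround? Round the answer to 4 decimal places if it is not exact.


Sort by priority (ascending = highest first):
Order: [(1, 12), (2, 6), (3, 7)]
Completion times:
  Priority 1, burst=12, C=12
  Priority 2, burst=6, C=18
  Priority 3, burst=7, C=25
Average turnaround = 55/3 = 18.3333

18.3333


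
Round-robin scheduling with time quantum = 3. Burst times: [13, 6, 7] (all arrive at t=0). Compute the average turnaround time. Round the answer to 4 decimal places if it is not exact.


Time quantum = 3
Execution trace:
  J1 runs 3 units, time = 3
  J2 runs 3 units, time = 6
  J3 runs 3 units, time = 9
  J1 runs 3 units, time = 12
  J2 runs 3 units, time = 15
  J3 runs 3 units, time = 18
  J1 runs 3 units, time = 21
  J3 runs 1 units, time = 22
  J1 runs 3 units, time = 25
  J1 runs 1 units, time = 26
Finish times: [26, 15, 22]
Average turnaround = 63/3 = 21.0

21.0


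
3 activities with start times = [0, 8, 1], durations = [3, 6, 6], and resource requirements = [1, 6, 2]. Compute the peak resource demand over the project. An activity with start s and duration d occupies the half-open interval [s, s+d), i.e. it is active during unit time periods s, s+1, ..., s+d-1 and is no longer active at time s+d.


Each activity i is active on [start_i, start_i + duration_i).
Compute total resource usage per time slot:
  t=0: active resources = [1], total = 1
  t=1: active resources = [1, 2], total = 3
  t=2: active resources = [1, 2], total = 3
  t=3: active resources = [2], total = 2
  t=4: active resources = [2], total = 2
  t=5: active resources = [2], total = 2
  t=6: active resources = [2], total = 2
  t=7: active resources = [], total = 0
  t=8: active resources = [6], total = 6
  t=9: active resources = [6], total = 6
  t=10: active resources = [6], total = 6
  t=11: active resources = [6], total = 6
  t=12: active resources = [6], total = 6
  t=13: active resources = [6], total = 6
Peak resource demand = 6

6


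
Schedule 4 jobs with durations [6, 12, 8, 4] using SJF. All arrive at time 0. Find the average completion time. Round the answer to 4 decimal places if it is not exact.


SJF order (ascending): [4, 6, 8, 12]
Completion times:
  Job 1: burst=4, C=4
  Job 2: burst=6, C=10
  Job 3: burst=8, C=18
  Job 4: burst=12, C=30
Average completion = 62/4 = 15.5

15.5


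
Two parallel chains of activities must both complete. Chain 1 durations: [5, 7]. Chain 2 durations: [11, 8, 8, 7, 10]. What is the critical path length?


Path A total = 5 + 7 = 12
Path B total = 11 + 8 + 8 + 7 + 10 = 44
Critical path = longest path = max(12, 44) = 44

44


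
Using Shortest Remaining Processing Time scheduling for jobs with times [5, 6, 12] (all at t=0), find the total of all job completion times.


Since all jobs arrive at t=0, SRPT equals SPT ordering.
SPT order: [5, 6, 12]
Completion times:
  Job 1: p=5, C=5
  Job 2: p=6, C=11
  Job 3: p=12, C=23
Total completion time = 5 + 11 + 23 = 39

39


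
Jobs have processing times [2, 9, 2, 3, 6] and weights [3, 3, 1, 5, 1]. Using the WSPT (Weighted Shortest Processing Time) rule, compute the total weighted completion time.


Compute p/w ratios and sort ascending (WSPT): [(3, 5), (2, 3), (2, 1), (9, 3), (6, 1)]
Compute weighted completion times:
  Job (p=3,w=5): C=3, w*C=5*3=15
  Job (p=2,w=3): C=5, w*C=3*5=15
  Job (p=2,w=1): C=7, w*C=1*7=7
  Job (p=9,w=3): C=16, w*C=3*16=48
  Job (p=6,w=1): C=22, w*C=1*22=22
Total weighted completion time = 107

107
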